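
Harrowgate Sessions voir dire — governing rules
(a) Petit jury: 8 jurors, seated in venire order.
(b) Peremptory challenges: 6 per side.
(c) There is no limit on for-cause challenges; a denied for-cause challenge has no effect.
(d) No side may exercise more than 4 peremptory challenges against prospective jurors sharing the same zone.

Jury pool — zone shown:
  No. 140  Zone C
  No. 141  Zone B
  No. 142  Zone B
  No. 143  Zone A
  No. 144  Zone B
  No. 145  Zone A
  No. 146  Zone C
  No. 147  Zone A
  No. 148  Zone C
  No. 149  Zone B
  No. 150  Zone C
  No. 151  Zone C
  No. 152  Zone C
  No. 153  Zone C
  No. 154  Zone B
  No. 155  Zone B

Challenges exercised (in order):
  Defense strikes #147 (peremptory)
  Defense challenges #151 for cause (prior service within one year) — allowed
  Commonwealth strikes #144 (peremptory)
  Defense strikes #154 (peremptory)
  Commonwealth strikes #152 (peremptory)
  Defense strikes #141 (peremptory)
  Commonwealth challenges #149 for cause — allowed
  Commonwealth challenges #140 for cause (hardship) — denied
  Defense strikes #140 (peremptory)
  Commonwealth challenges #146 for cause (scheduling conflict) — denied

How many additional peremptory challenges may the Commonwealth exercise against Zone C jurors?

Commonwealth peremptories so far: #144, #152 — 2 of 6 used, 4 left overall.
Against Zone C: #152 — 1 used; per-zone cap 4 leaves 3.
Binding limit: min(4, 3) = 3.

3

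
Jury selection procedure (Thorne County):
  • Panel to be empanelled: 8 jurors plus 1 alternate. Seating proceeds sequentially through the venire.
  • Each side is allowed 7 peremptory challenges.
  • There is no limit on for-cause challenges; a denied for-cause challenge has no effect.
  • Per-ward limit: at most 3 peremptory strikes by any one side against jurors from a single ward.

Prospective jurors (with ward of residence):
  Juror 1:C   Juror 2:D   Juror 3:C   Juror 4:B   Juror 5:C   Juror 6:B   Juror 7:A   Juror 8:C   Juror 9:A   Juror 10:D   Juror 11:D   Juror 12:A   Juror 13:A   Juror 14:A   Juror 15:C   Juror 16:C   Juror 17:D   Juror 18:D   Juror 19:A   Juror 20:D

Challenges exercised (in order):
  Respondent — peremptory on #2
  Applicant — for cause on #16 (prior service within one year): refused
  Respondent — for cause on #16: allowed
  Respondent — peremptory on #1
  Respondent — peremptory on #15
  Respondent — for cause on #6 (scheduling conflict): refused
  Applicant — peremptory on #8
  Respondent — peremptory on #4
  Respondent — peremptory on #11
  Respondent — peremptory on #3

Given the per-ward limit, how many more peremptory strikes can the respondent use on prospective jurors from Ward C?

Respondent peremptories so far: #2, #1, #15, #4, #11, #3 — 6 of 7 used, 1 left overall.
Against Ward C: #1, #15, #3 — 3 used; per-ward cap 3 leaves 0.
Binding limit: min(1, 0) = 0.

0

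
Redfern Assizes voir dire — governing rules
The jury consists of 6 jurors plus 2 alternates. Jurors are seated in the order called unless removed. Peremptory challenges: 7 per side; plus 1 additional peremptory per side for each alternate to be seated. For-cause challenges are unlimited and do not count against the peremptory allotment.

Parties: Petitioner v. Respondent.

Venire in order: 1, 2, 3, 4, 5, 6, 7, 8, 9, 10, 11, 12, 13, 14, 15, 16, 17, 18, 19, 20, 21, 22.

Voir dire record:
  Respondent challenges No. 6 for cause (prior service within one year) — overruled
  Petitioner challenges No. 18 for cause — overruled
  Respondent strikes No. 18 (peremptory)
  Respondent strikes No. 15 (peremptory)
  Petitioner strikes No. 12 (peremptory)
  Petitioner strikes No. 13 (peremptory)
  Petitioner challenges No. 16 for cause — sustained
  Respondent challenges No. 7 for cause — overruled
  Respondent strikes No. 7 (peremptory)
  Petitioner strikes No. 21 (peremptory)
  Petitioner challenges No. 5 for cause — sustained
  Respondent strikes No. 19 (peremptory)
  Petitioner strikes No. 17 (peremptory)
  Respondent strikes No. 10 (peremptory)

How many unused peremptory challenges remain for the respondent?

Respondent allotment: 7 base + 1 × 2 alternates = 9.
Respondent peremptories used: #18, #15, #7, #19, #10 — 5 (for-cause on #6, #7 don't count).
Remaining: 9 − 5 = 4.

4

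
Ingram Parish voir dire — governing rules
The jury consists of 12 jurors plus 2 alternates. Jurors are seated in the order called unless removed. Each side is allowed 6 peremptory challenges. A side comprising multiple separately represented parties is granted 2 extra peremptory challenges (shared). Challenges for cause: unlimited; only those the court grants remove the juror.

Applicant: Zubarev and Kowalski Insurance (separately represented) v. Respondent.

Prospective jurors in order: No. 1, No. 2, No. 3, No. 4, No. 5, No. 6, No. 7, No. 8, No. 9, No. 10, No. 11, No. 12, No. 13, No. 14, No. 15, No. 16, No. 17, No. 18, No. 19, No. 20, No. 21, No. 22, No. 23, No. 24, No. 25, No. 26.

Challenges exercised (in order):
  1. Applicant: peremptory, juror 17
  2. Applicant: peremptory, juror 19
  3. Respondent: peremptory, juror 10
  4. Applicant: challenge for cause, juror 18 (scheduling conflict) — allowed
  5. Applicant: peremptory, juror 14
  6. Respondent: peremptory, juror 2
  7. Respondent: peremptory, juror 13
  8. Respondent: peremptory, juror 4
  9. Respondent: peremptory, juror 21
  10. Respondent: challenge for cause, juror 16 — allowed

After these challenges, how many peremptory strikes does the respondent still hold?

1

Respondent allotment: 6.
Respondent peremptories used: #10, #2, #13, #4, #21 — 5 (the for-cause on #16 doesn't count).
Remaining: 6 − 5 = 1.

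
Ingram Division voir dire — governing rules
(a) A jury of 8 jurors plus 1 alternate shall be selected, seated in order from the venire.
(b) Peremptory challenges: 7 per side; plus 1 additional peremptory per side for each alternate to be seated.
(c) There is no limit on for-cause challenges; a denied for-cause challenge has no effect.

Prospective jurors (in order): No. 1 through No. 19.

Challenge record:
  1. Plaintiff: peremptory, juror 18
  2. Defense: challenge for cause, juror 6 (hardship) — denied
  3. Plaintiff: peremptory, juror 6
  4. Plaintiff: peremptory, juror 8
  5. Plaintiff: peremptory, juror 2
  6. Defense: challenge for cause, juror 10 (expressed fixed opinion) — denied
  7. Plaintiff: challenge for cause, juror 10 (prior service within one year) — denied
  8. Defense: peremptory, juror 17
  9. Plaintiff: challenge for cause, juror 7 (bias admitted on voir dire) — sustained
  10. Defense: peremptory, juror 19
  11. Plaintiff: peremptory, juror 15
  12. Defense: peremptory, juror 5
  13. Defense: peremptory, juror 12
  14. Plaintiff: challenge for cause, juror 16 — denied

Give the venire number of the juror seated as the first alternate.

16

Removed: #2, #5, #6, #7, #8, #12, #15, #17, #18, #19. (#10, #16 stay — for-cause denied.)
Filling seats in venire order through position 9: #1, #3, #4, #9, #10, #11, #13, #14, #16.
So alternate 1 is #16.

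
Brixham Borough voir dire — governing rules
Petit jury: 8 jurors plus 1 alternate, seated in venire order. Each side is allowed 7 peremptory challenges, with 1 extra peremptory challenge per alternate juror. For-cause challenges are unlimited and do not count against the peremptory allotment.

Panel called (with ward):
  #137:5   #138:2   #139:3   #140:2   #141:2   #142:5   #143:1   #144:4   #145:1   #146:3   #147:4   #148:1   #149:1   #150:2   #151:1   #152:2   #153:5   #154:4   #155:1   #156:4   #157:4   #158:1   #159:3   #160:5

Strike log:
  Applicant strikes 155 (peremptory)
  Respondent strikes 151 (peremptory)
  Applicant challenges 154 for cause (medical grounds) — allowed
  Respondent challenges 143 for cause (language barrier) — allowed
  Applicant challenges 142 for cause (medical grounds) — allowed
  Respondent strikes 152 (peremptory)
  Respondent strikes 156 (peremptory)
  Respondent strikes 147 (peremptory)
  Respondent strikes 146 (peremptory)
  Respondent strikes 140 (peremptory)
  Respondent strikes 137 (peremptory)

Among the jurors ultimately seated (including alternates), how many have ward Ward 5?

1

Removed: #137, #140, #142, #143, #146, #147, #151, #152, #154, #155, #156.
Seated (9 incl. alternates): #138, #139, #141, #144, #145, #148, #149, #150, #153.
Of those, in Ward 5: #153 → 1.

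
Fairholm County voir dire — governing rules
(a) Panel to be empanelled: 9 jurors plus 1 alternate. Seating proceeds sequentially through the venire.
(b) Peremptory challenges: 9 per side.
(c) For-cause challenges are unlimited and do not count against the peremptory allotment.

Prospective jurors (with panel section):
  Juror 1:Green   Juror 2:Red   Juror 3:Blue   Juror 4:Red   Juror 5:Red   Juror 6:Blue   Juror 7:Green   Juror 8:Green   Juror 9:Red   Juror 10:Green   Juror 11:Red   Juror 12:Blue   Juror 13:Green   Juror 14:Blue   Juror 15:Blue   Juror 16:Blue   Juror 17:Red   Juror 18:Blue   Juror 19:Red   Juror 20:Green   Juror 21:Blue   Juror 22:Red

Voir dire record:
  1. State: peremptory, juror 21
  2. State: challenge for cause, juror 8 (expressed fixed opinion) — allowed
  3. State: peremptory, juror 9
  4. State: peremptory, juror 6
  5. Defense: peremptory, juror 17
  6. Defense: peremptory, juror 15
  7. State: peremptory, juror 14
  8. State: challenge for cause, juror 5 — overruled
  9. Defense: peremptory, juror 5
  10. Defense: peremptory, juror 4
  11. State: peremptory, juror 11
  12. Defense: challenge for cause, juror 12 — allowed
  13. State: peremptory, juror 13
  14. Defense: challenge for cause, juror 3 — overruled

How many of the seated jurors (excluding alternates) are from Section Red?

Removed: #4, #5, #6, #8, #9, #11, #12, #13, #14, #15, #17, #21.
Seated jurors 1–9: #1, #2, #3, #7, #10, #16, #18, #19, #20 (alternates #22 not counted).
Of those, in Section Red: #2, #19 → 2.

2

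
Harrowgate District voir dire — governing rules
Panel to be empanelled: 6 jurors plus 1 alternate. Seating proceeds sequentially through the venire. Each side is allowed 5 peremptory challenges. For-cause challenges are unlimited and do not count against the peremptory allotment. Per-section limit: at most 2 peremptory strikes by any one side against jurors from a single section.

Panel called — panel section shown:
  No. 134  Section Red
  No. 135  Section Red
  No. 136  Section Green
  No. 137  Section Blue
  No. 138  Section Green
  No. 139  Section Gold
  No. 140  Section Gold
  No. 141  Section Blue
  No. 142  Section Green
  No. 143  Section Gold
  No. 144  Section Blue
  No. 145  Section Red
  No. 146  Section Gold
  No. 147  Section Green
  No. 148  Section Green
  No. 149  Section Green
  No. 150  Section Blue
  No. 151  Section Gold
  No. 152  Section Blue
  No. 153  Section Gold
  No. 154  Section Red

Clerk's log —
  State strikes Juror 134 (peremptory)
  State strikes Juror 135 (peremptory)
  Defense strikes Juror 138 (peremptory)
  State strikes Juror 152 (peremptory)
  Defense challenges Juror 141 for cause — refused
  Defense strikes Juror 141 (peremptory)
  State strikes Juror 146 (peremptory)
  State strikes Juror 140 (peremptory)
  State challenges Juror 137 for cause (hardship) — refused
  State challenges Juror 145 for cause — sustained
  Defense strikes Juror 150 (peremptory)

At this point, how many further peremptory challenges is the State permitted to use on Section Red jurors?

0

State peremptories so far: #134, #135, #152, #146, #140 — 5 of 5 used, 0 left overall.
Against Section Red: #134, #135 — 2 used; per-section cap 2 leaves 0.
Binding limit: min(0, 0) = 0.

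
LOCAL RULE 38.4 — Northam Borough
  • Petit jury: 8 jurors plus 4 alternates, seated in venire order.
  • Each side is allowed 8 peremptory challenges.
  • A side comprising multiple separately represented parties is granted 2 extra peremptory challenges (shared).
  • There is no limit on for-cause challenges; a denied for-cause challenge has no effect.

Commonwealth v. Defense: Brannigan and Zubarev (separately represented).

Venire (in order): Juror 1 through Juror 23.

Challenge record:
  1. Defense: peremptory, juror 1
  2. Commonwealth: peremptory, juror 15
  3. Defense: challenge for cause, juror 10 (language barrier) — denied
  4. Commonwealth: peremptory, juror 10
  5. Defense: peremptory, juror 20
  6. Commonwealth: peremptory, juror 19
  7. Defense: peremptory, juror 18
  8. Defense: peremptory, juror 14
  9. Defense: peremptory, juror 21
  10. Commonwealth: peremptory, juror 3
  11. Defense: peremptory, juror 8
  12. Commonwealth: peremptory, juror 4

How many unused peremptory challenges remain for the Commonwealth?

Commonwealth allotment: 8.
Commonwealth peremptories used: #15, #10, #19, #3, #4 — 5.
Remaining: 8 − 5 = 3.

3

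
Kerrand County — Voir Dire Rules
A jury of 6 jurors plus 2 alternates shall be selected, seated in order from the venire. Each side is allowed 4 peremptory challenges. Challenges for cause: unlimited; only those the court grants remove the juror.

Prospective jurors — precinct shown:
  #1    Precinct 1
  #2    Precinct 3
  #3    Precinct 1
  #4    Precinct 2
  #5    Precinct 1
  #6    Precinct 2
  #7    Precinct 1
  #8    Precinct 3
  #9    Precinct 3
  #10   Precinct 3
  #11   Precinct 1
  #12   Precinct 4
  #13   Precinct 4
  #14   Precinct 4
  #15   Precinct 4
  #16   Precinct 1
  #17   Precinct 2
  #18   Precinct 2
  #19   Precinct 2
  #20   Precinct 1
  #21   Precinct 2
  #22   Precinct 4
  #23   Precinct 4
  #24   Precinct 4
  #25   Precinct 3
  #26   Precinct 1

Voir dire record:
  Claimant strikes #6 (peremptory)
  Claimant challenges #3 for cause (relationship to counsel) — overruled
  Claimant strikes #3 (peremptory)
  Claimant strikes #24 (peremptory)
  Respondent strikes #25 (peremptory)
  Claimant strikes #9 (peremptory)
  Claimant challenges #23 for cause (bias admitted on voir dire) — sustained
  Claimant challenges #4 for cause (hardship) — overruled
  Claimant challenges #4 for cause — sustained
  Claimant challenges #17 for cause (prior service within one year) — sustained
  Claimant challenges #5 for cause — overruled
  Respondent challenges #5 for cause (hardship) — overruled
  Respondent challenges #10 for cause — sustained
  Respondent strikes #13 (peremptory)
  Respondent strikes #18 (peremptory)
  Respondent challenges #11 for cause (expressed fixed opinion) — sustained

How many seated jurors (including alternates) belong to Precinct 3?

Removed: #3, #4, #6, #9, #10, #11, #13, #17, #18, #23, #24, #25.
Seated (8 incl. alternates): #1, #2, #5, #7, #8, #12, #14, #15.
Of those, in Precinct 3: #2, #8 → 2.

2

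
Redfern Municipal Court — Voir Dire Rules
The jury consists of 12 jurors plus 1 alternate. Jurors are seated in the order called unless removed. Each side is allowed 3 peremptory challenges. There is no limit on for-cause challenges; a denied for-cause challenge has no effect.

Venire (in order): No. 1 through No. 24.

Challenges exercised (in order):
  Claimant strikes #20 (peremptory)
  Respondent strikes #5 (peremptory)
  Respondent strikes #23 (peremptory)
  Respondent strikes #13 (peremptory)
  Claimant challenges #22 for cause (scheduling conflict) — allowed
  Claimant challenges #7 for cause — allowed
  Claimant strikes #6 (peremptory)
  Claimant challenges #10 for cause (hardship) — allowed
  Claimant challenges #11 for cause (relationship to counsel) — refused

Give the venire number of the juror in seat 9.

Removed: #5, #6, #7, #10, #13, #20, #22, #23. (#11 stays — for-cause denied.)
Filling seats in venire order through position 9: #1, #2, #3, #4, #8, #9, #11, #12, #14.
So seat 9 is #14.

14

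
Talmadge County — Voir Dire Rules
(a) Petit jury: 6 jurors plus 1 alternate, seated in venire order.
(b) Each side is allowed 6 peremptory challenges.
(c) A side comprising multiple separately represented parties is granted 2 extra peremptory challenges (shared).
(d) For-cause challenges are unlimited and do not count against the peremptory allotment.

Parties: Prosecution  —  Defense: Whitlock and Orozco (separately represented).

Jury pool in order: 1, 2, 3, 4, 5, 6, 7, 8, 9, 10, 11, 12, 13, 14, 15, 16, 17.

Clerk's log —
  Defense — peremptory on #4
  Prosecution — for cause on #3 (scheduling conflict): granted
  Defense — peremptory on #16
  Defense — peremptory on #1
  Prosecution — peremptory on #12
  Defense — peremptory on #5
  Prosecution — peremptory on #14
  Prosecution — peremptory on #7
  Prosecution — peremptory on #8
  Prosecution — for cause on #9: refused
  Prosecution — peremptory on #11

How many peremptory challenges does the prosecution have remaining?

1

Prosecution allotment: 6.
Prosecution peremptories used: #12, #14, #7, #8, #11 — 5 (for-cause on #3, #9 don't count).
Remaining: 6 − 5 = 1.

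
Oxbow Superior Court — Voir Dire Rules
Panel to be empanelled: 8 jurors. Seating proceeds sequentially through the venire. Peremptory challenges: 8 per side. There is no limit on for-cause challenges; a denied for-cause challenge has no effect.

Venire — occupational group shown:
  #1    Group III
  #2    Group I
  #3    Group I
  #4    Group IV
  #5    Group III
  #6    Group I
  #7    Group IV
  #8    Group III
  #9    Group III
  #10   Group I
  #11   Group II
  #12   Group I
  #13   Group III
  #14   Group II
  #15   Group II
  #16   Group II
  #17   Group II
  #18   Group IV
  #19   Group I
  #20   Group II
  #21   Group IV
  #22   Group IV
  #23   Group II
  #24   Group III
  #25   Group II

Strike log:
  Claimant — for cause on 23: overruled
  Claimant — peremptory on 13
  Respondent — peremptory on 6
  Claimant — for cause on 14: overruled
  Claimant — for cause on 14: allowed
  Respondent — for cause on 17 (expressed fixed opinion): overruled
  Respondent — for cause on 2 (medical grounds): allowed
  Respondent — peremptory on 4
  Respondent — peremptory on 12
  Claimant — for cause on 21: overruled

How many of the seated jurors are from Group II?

Removed: #2, #4, #6, #12, #13, #14.
Seated jurors 1–8: #1, #3, #5, #7, #8, #9, #10, #11.
Of those, in Group II: #11 → 1.

1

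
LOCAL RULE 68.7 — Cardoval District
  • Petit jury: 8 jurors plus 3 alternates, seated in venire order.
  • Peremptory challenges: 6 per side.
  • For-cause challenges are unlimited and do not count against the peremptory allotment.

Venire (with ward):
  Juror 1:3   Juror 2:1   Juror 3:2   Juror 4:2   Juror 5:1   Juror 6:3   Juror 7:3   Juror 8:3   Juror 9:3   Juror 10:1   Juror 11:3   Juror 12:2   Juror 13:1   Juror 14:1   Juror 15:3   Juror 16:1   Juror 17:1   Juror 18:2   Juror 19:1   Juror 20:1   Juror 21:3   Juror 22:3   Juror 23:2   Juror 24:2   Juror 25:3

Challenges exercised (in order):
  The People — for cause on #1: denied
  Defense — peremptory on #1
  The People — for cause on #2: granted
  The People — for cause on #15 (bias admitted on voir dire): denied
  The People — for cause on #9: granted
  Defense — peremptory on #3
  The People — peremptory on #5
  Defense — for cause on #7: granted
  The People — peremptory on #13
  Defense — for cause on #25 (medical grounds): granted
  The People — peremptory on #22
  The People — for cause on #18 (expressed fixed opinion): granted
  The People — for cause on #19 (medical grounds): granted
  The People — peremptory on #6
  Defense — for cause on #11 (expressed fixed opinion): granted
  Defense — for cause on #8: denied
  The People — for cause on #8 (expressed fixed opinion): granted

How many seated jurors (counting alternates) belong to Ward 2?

4

Removed: #1, #2, #3, #5, #6, #7, #8, #9, #11, #13, #18, #19, #22, #25.
Seated (11 incl. alternates): #4, #10, #12, #14, #15, #16, #17, #20, #21, #23, #24.
Of those, in Ward 2: #4, #12, #23, #24 → 4.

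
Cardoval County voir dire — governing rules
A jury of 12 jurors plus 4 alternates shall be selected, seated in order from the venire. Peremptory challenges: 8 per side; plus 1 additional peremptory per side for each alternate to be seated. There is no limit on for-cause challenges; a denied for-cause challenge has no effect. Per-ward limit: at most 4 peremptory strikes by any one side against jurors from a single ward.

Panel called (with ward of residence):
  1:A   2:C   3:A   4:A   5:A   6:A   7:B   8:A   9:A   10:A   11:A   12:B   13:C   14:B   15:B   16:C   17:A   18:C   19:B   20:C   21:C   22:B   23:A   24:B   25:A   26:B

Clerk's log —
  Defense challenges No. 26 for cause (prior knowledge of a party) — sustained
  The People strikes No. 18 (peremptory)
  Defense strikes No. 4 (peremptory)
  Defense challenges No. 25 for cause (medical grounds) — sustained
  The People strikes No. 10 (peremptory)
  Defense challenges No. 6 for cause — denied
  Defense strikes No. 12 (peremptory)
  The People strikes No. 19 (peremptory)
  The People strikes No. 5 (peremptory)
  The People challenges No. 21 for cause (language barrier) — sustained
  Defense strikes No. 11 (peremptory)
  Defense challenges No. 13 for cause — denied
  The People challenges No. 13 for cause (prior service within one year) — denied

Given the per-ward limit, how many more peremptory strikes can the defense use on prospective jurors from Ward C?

Defense peremptories so far: #4, #12, #11 — 3 of 12 used, 9 left overall.
Against Ward C: none yet — per-ward cap 4 leaves 4.
Binding limit: min(9, 4) = 4.

4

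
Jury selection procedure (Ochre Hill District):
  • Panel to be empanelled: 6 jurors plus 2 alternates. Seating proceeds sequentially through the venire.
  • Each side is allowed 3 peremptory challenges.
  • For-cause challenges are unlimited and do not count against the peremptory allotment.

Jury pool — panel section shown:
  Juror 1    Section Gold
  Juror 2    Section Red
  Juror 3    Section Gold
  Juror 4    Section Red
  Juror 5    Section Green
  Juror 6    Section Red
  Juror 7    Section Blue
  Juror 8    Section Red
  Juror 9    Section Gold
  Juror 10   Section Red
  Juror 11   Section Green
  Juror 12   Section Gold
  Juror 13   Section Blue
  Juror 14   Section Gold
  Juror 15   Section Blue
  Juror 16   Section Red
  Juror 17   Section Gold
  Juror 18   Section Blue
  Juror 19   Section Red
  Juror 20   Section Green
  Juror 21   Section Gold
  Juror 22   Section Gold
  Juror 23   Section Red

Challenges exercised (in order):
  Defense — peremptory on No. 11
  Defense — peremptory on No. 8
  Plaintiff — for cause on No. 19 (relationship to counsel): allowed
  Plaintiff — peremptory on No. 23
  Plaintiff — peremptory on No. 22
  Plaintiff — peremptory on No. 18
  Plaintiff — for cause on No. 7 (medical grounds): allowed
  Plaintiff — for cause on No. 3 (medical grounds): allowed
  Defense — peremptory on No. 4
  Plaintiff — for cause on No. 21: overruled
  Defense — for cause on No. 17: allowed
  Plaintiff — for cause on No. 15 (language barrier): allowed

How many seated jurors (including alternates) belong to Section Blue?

1

Removed: #3, #4, #7, #8, #11, #15, #17, #18, #19, #22, #23.
Seated (8 incl. alternates): #1, #2, #5, #6, #9, #10, #12, #13.
Of those, in Section Blue: #13 → 1.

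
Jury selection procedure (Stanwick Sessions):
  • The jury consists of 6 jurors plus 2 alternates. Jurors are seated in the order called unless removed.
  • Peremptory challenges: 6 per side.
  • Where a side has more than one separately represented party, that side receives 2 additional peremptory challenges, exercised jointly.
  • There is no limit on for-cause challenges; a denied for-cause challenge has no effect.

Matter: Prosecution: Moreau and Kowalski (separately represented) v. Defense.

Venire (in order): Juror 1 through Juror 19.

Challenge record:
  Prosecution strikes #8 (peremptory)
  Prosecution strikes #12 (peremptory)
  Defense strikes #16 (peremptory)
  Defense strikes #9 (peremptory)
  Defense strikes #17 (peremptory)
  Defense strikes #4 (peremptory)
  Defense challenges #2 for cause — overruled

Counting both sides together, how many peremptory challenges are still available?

8

Prosecution allotment: 6 base + 2 multi-party = 8. Defense allotment: 6.
Prosecution peremptories used: #8, #12 — 2.
Defense peremptories used: #16, #9, #17, #4 — 4 (the for-cause on #2 doesn't count).
Remaining: (8 − 2) + (6 − 4) = 8.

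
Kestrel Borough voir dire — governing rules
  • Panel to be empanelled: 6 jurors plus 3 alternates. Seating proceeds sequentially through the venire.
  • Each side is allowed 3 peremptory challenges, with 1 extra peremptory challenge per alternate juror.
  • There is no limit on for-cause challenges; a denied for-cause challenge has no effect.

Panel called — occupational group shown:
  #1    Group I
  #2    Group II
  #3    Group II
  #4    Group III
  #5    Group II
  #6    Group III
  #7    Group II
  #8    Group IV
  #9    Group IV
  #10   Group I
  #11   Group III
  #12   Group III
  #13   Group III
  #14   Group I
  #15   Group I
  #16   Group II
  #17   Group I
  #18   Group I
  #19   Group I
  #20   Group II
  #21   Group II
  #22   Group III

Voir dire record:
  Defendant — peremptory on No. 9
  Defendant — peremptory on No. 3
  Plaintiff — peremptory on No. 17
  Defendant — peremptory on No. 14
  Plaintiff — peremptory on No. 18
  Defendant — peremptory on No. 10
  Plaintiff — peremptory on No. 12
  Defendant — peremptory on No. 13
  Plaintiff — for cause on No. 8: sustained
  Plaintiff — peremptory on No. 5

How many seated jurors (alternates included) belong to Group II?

Removed: #3, #5, #8, #9, #10, #12, #13, #14, #17, #18.
Seated (9 incl. alternates): #1, #2, #4, #6, #7, #11, #15, #16, #19.
Of those, in Group II: #2, #7, #16 → 3.

3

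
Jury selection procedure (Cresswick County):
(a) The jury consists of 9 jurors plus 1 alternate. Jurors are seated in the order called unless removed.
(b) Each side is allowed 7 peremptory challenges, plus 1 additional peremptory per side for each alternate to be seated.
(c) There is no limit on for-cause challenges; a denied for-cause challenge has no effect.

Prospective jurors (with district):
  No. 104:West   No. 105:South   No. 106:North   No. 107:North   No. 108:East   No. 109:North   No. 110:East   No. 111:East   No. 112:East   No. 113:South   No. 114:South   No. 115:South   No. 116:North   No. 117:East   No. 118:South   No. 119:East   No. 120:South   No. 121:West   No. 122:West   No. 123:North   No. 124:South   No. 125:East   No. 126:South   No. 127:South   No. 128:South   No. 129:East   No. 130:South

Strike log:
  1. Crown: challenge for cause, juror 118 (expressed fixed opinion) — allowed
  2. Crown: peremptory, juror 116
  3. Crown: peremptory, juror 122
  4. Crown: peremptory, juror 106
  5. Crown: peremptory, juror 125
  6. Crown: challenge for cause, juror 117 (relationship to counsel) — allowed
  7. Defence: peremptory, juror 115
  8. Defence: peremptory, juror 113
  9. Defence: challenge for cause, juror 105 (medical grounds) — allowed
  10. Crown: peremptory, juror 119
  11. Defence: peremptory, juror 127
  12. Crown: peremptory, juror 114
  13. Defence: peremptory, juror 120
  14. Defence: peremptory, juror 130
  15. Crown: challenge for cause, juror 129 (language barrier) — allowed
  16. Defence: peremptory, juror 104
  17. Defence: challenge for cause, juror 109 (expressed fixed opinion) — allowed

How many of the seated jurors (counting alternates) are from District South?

Removed: #104, #105, #106, #109, #113, #114, #115, #116, #117, #118, #119, #120, #122, #125, #127, #129, #130.
Seated (10 incl. alternates): #107, #108, #110, #111, #112, #121, #123, #124, #126, #128.
Of those, in District South: #124, #126, #128 → 3.

3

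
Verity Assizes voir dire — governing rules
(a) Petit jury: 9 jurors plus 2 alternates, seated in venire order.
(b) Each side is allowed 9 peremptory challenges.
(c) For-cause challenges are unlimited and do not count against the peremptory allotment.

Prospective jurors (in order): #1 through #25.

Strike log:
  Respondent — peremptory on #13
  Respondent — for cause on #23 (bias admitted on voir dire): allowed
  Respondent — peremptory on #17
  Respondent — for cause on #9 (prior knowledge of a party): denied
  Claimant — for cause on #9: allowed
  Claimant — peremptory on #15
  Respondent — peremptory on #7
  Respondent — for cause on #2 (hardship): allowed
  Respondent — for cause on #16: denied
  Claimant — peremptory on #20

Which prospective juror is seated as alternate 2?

16

Removed: #2, #7, #9, #13, #15, #17, #20, #23. (#16 stays — for-cause denied.)
Seating in order: seats 1–9 → #1, #3, #4, #5, #6, #8, #10, #11, #12; alternates → #14, #16.
So alternate 2 is #16.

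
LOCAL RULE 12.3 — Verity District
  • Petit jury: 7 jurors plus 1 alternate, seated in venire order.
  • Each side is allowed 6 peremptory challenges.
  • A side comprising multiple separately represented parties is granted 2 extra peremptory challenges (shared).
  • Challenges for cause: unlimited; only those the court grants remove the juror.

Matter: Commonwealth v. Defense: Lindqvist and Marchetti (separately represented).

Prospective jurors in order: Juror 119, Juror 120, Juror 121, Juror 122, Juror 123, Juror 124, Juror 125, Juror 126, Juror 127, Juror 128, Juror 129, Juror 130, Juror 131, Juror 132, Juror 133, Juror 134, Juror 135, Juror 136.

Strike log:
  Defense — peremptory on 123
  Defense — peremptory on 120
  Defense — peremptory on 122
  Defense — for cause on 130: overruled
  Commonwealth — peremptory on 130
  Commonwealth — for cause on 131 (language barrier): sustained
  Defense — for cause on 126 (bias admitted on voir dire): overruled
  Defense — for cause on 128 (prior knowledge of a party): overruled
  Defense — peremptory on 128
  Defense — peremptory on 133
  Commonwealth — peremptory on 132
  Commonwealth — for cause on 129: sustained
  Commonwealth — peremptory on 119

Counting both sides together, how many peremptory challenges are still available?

Commonwealth allotment: 6. Defense allotment: 6 base + 2 multi-party = 8.
Commonwealth peremptories used: #130, #132, #119 — 3 (for-cause on #131, #129 don't count).
Defense peremptories used: #123, #120, #122, #128, #133 — 5 (for-cause on #130, #126, #128 don't count).
Remaining: (6 − 3) + (8 − 5) = 6.

6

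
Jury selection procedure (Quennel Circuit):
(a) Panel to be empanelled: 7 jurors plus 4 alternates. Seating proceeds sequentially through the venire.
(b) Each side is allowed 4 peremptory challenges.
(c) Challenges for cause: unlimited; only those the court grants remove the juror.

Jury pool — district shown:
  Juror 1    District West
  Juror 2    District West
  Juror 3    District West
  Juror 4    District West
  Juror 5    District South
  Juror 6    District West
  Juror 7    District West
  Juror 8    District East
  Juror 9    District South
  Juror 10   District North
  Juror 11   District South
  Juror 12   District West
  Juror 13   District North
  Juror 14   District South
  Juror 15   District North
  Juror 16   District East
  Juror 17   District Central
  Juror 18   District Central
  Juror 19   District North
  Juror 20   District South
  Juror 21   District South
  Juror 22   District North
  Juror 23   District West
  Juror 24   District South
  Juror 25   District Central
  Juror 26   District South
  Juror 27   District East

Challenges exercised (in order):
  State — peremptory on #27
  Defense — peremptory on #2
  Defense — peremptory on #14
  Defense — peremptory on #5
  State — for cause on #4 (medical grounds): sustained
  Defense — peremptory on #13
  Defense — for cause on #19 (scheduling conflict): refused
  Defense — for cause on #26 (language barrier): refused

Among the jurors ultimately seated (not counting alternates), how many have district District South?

Removed: #2, #4, #5, #13, #14, #27.
Seated jurors 1–7: #1, #3, #6, #7, #8, #9, #10 (alternates #11, #12, #15, #16 not counted).
Of those, in District South: #9 → 1.

1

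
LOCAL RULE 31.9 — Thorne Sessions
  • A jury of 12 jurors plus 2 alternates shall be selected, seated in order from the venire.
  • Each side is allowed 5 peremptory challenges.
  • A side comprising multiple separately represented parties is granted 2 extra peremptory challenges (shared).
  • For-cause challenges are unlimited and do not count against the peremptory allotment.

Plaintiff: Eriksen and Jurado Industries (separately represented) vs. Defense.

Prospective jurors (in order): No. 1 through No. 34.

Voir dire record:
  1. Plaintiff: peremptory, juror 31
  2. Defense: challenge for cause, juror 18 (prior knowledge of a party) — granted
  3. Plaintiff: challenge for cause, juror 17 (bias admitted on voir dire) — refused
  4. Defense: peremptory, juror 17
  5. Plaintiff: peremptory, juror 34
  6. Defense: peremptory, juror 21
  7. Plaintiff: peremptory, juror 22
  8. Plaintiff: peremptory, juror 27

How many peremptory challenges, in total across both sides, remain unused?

Plaintiff allotment: 5 base + 2 multi-party = 7. Defense allotment: 5.
Plaintiff peremptories used: #31, #34, #22, #27 — 4 (the for-cause on #17 doesn't count).
Defense peremptories used: #17, #21 — 2 (the for-cause on #18 doesn't count).
Remaining: (7 − 4) + (5 − 2) = 6.

6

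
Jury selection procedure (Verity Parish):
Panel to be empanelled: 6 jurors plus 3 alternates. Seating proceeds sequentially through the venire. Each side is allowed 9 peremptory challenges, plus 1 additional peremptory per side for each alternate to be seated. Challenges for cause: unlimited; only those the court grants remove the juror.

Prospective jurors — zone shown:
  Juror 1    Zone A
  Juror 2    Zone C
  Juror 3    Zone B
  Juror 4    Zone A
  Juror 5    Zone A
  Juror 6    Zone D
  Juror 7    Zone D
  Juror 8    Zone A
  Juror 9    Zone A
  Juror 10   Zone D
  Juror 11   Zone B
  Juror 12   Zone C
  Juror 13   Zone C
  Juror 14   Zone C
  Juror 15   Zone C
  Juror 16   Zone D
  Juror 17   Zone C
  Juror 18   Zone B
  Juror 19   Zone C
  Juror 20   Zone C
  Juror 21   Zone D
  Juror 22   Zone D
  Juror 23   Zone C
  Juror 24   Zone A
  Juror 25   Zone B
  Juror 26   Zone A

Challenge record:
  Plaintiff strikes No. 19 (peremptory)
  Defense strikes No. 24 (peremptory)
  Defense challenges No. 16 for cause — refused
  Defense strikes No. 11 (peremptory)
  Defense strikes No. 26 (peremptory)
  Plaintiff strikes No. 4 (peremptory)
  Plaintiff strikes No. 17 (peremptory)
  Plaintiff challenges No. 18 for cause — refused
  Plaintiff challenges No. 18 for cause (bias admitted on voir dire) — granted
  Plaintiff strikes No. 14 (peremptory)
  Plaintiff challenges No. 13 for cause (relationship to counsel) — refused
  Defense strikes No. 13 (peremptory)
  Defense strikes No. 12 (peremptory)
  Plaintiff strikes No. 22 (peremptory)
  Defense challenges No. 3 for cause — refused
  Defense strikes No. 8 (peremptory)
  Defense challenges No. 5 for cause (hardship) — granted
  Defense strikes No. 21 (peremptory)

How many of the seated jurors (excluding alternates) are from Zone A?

Removed: #4, #5, #8, #11, #12, #13, #14, #17, #18, #19, #21, #22, #24, #26.
Seated jurors 1–6: #1, #2, #3, #6, #7, #9 (alternates #10, #15, #16 not counted).
Of those, in Zone A: #1, #9 → 2.

2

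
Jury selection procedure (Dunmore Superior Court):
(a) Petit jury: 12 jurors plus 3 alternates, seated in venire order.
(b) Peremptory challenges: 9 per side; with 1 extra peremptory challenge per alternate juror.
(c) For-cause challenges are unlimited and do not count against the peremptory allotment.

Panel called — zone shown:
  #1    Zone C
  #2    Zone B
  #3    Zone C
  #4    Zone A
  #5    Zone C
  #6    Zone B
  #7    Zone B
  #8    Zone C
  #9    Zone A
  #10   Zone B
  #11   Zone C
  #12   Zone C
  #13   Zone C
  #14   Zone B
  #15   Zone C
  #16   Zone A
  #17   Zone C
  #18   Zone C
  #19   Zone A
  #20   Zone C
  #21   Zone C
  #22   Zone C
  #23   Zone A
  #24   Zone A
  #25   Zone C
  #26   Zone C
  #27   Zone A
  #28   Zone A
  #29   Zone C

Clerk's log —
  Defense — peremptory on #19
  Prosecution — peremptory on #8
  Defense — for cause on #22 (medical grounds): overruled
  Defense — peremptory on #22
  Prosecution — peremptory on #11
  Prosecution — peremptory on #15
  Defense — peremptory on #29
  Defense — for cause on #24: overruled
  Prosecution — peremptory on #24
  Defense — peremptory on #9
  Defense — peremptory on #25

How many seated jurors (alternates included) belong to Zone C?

Removed: #8, #9, #11, #15, #19, #22, #24, #25, #29.
Seated (15 incl. alternates): #1, #2, #3, #4, #5, #6, #7, #10, #12, #13, #14, #16, #17, #18, #20.
Of those, in Zone C: #1, #3, #5, #12, #13, #17, #18, #20 → 8.

8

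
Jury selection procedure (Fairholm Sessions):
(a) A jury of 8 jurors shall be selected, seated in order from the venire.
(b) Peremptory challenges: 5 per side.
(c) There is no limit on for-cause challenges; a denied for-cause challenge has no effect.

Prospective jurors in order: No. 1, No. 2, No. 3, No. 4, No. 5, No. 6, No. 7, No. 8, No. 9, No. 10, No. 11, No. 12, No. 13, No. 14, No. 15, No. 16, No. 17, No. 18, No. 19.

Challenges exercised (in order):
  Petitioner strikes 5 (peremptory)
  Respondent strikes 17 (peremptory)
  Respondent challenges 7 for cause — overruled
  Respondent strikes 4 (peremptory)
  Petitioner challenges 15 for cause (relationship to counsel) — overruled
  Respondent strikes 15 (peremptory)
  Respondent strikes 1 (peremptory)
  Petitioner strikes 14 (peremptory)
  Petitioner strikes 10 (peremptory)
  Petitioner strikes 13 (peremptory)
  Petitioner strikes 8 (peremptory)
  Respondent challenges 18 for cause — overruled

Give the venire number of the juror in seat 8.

Removed: #1, #4, #5, #8, #10, #13, #14, #15, #17. (#7, #18 stay — for-cause denied.)
Seating in order: seats 1–8 → #2, #3, #6, #7, #9, #11, #12, #16.
So seat 8 is #16.

16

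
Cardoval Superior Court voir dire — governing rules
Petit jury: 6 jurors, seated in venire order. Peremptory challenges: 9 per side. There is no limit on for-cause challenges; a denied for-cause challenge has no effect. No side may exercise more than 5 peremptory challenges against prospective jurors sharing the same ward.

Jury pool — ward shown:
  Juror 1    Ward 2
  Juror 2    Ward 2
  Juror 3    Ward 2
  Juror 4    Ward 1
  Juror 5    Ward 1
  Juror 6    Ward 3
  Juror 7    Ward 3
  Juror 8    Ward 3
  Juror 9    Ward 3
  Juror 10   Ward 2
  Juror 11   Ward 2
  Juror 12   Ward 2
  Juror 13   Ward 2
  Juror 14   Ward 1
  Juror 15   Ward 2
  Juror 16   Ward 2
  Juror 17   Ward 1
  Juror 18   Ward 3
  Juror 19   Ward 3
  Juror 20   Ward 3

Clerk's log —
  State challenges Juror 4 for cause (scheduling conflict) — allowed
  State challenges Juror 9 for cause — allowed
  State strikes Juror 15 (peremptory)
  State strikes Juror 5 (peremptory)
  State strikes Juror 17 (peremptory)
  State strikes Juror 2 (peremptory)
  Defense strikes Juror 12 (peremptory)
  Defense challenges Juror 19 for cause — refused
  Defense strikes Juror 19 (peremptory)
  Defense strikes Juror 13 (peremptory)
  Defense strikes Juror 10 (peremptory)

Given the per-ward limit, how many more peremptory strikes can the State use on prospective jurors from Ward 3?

State peremptories so far: #15, #5, #17, #2 — 4 of 9 used, 5 left overall.
Against Ward 3: none yet — per-ward cap 5 leaves 5.
Binding limit: min(5, 5) = 5.

5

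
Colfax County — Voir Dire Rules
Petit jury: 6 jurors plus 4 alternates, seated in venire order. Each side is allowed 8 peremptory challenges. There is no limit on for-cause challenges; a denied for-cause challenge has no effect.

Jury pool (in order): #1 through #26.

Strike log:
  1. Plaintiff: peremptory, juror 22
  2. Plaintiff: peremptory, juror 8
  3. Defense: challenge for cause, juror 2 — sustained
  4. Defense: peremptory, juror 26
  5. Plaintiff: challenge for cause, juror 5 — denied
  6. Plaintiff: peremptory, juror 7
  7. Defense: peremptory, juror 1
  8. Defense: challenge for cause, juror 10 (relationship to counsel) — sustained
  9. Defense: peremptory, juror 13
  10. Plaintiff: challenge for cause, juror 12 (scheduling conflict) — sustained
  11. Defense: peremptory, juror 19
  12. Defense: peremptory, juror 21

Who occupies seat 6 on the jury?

11

Removed: #1, #2, #7, #8, #10, #12, #13, #19, #21, #22, #26. (#5 stays — for-cause denied.)
Seating in order: seats 1–6 → #3, #4, #5, #6, #9, #11; alternates → #14, #15, #16, #17.
So seat 6 is #11.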